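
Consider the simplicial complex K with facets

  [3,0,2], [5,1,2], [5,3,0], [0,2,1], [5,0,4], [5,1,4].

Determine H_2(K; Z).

K has 6 vertices, 12 edges, 6 triangles.
rank ∂_2 = 6, rank ∂_3 = 0 ⇒ b_2 = 6 − 6 − 0 = 0. So H_2 = 0.

H_2 ≅ 0.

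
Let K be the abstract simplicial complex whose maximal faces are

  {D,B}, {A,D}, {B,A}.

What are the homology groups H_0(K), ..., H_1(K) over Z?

H_0 = Z,  H_1 = Z.

We work with the vertex ordering A < B < D. The simplices of K, each written with vertices in increasing order, are:

  0-simplices (3): A, B, D
  1-simplices (3): AB, AD, BD

giving chain groups C_0 ≅ Z^3, C_1 ≅ Z^3.

The boundary map ∂_1: C_1 → C_0 maps an edge to its endpoints' difference, ∂[p,q] = q − p.
The resulting 3×3 matrix has rank 2, and its Smith normal form has invariant factors (1,1).

Reading off H_k = ker ∂_k / im ∂_{k+1}:

  H_0: rank C_0 − rank ∂_1 = 3 − 2 = 1, and the invariant factors of ∂_1 are all 1, so H_0 = Z.
  H_1: rank ker ∂_1 − rank ∂_2 = (3 − 2) − 0 = 1, and there is no ∂_2, so H_1 = Z.

(K is a triangulation of the circle S^1.)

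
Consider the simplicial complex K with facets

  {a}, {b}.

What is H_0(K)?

H_0 ≅ Z^2.

Order the vertices as a < b. Listing each simplex with vertices in this order, K has dimension 0 with simplices:

  0-simplices (2): a, b

Hence C_0 ≅ Z^2.

From H_k ≅ ker(∂_k) / im(∂_{k+1}) we obtain:

  H_0: rank C_0 − rank ∂_1 = 2 − 0 = 2, and there is no ∂_1, so H_0 = Z^2.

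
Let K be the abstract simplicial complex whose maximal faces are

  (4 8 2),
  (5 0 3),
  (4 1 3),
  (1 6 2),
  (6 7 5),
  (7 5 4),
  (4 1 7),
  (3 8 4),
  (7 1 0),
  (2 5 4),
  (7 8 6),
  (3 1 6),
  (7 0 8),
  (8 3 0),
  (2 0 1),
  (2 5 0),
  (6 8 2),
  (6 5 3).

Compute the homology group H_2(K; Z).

H_2 = Z.

K has 9 vertices, 27 edges, 18 triangles.
rank ∂_2 = 17, rank ∂_3 = 0 ⇒ b_2 = 18 − 17 − 0 = 1. So H_2 = Z.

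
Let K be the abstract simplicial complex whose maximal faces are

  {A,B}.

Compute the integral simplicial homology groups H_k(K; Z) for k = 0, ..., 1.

Take the total order A < B on the vertex set. Then K (dimension 1) consists of the simplices:

  0-simplices (2): A, B
  1-simplices (1): AB

Hence C_0 ≅ Z^2, C_1 ≅ Z^1.

∂_1: C_1 → C_0 sends each edge [p,q] (with p < q) to q − p.
As a 2×1 matrix over Z this has rank 1, with invariant factors (1).

Now H_k = ker ∂_k / im ∂_{k+1}, so:

  H_0: rank C_0 − rank ∂_1 = 2 − 1 = 1, and the invariant factors of ∂_1 are all 1, so H_0 ≅ Z.
  H_1: rank ker ∂_1 − rank ∂_2 = (1 − 1) − 0 = 0, and there is no ∂_2, so H_1 ≅ 0.

As a check, the Euler characteristic is 2 − 1 = 1, which agrees with 1 − 0 = 1.

H_0 = Z,  H_1 = 0.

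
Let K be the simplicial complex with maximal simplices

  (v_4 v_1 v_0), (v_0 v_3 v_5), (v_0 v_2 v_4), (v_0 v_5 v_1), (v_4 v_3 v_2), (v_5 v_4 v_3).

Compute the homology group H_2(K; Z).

Fix the vertex order v_0 < v_1 < v_2 < v_3 < v_4 < v_5 and write every simplex with vertices in increasing order. Then dim K = 2 and the simplices of K are:

  0-simplices (6): [v_0], [v_1], [v_2], [v_3], [v_4], [v_5]
  1-simplices (12): [v_0,v_1], [v_0,v_2], [v_0,v_3], [v_0,v_4], [v_0,v_5], [v_1,v_4], [v_1,v_5], [v_2,v_3], [v_2,v_4], [v_3,v_4], [v_3,v_5], [v_4,v_5]
  2-simplices (6): [v_0,v_1,v_4], [v_0,v_1,v_5], [v_0,v_2,v_4], [v_0,v_3,v_5], [v_2,v_3,v_4], [v_3,v_4,v_5]

Hence C_0 ≅ Z^6, C_1 ≅ Z^12, C_2 ≅ Z^6.

The boundary map ∂_1: C_1 → C_0 sends each edge [p,q] (with p < q) to q − p.
As a 6×12 matrix over Z this has rank 5, with invariant factors (1,1,1,1,1).

Boundary ∂_2: C_2 → C_1 acts by ∂[p,q,r] = [q,r] − [p,r] + [p,q]. For instance
  ∂[v_0,v_2,v_4] = [v_2,v_4] − [v_0,v_4] + [v_0,v_2],
  ∂[v_2,v_3,v_4] = [v_3,v_4] − [v_2,v_4] + [v_2,v_3].
The resulting 12×6 matrix has rank 6, and its Smith normal form has invariant factors (1,1,1,1,1,1).

Now H_k = ker ∂_k / im ∂_{k+1}, so:

  H_2: rank ker ∂_2 − rank ∂_3 = (6 − 6) − 0 = 0, and there is no ∂_3, so H_2 ≅ 0.

H_2 = 0.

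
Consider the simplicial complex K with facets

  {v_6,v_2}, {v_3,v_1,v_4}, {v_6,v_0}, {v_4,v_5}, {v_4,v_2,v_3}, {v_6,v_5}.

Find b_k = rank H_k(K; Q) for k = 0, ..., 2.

b_0 = 1, b_1 = 1, b_2 = 0.

K has 7 vertices, 9 edges, 2 triangles.
rank ∂_0 = 0, rank ∂_1 = 6 ⇒ b_0 = 7 − 0 − 6 = 1; all invariant factors of ∂_1 are 1 so no torsion. So H_0 = Z.
rank ∂_1 = 6, rank ∂_2 = 2 ⇒ b_1 = 9 − 6 − 2 = 1; all invariant factors of ∂_2 are 1 so no torsion. So H_1 = Z.
rank ∂_2 = 2, rank ∂_3 = 0 ⇒ b_2 = 2 − 2 − 0 = 0. So H_2 = 0.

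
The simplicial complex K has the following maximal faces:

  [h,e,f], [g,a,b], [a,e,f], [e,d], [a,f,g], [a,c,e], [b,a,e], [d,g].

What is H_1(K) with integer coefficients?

Fix the vertex order a < b < c < d < e < f < g < h and write every simplex with vertices in increasing order. Then dim K = 2 and the simplices of K are:

  0-simplices (8): a, b, c, d, e, f, g, h
  1-simplices (14): ab, ac, ae, af, ag, be, bg, ce, de, dg, ef, eh, fg, fh
  2-simplices (6): abe, abg, ace, aef, afg, efh

giving chain groups C_0 ≅ Z^8, C_1 ≅ Z^14, C_2 ≅ Z^6.

The boundary map ∂_1: C_1 → C_0 is given by ∂[p,q] = [q] − [p]. For instance
  ∂fh = h − f.
The resulting 8×14 matrix has rank 7, and its Smith normal form has invariant factors (1,1,1,1,1,1,1).

∂_2: C_2 → C_1 maps a triangle to the signed sum of its edges. For instance
  ∂afg = fg − ag + af,
  ∂ace = ce − ae + ac.
The resulting 14×6 matrix has rank 6, and its Smith normal form has invariant factors (1,1,1,1,1,1).

Now H_k = ker ∂_k / im ∂_{k+1}, so:

  H_1: rank ker ∂_1 − rank ∂_2 = (14 − 7) − 6 = 1, and the invariant factors of ∂_2 are all 1, so H_1 ≅ Z.

H_1 ≅ Z.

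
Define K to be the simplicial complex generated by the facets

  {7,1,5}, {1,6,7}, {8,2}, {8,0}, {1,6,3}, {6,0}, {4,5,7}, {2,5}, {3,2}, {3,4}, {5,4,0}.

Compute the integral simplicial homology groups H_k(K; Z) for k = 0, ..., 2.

We work with the vertex ordering 0 < 1 < 2 < 3 < 4 < 5 < 6 < 7 < 8. The simplices of K, each written with vertices in increasing order, are:

  0-simplices (9): [0], [1], [2], [3], [4], [5], [6], [7], [8]
  1-simplices (17): [0,4], [0,5], [0,6], [0,8], [1,3], [1,5], [1,6], [1,7], [2,3], [2,5], [2,8], [3,4], [3,6], [4,5], [4,7], [5,7], [6,7]
  2-simplices (5): [0,4,5], [1,3,6], [1,5,7], [1,6,7], [4,5,7]

giving chain groups C_0 ≅ Z^9, C_1 ≅ Z^17, C_2 ≅ Z^5.

Boundary ∂_1: C_1 → C_0 sends each edge [p,q] (with p < q) to q − p. For instance
  ∂[3,6] = [6] − [3].
The 9×17 boundary matrix has rank 8 and Smith normal form diag(1,1,1,1,1,1,1,1).

Boundary ∂_2: C_2 → C_1 sends each 2-simplex [p,q,r] to [q,r] − [p,r] + [p,q]. For instance
  ∂[1,5,7] = [5,7] − [1,7] + [1,5],
  ∂[0,4,5] = [4,5] − [0,5] + [0,4].
This gives a 17×5 integer matrix of rank 5; reducing to Smith normal form yields diagonal entries (1,1,1,1,1).

Computing H_k = (kernel of ∂_k) / (image of ∂_{k+1}):

  H_0: rank C_0 − rank ∂_1 = 9 − 8 = 1, and the invariant factors of ∂_1 are all 1, so H_0 ≅ Z.
  H_1: rank ker ∂_1 − rank ∂_2 = (17 − 8) − 5 = 4, and the invariant factors of ∂_2 are all 1, so H_1 ≅ Z^4.
  H_2: rank ker ∂_2 − rank ∂_3 = (5 − 5) − 0 = 0, and there is no ∂_3, so H_2 ≅ 0.

As a check, the Euler characteristic is 9 − 17 + 5 = -3, which agrees with 1 − 4 + 0 = -3.

H_0 = Z,  H_1 = Z^4,  H_2 = 0.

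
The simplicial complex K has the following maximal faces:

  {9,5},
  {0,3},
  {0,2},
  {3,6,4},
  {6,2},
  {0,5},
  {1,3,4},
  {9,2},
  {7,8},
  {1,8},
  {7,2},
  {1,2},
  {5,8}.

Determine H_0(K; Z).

H_0 = Z.

Fix the vertex order 0 < 1 < 2 < 3 < 4 < 5 < 6 < 7 < 8 < 9 and write every simplex with vertices in increasing order. Then dim K = 2 and the simplices of K are:

  0-simplices (10): [0], [1], [2], [3], [4], [5], [6], [7], [8], [9]
  1-simplices (16): [0,2], [0,3], [0,5], [1,2], [1,3], [1,4], [1,8], [2,6], [2,7], [2,9], [3,4], [3,6], [4,6], [5,8], [5,9], [7,8]
  2-simplices (2): [1,3,4], [3,4,6]

giving chain groups C_0 ≅ Z^10, C_1 ≅ Z^16, C_2 ≅ Z^2.

∂_1: C_1 → C_0 maps an edge to its endpoints' difference, ∂[p,q] = q − p. For instance
  ∂[4,6] = [6] − [4].
This gives a 10×16 integer matrix of rank 9; reducing to Smith normal form yields diagonal entries (1,1,1,1,1,1,1,1,1).

∂_2: C_2 → C_1 maps a triangle to the signed sum of its edges. For instance
  ∂[3,4,6] = [4,6] − [3,6] + [3,4],
  ∂[1,3,4] = [3,4] − [1,4] + [1,3].
As a 16×2 matrix over Z this has rank 2, with invariant factors (1,1).

Now H_k = ker ∂_k / im ∂_{k+1}, so:

  H_0: rank C_0 − rank ∂_1 = 10 − 9 = 1, and the invariant factors of ∂_1 are all 1, so H_0 = Z.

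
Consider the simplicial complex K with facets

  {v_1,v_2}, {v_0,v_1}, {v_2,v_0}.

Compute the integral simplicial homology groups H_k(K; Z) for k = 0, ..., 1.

H_0 ≅ Z,  H_1 ≅ Z.

We work with the vertex ordering v_0 < v_1 < v_2. The simplices of K, each written with vertices in increasing order, are:

  0-simplices (3): [v_0], [v_1], [v_2]
  1-simplices (3): [v_0,v_1], [v_0,v_2], [v_1,v_2]

giving chain groups C_0 ≅ Z^3, C_1 ≅ Z^3.

∂_1: C_1 → C_0 is given by ∂[p,q] = [q] − [p].
As a 3×3 matrix over Z this has rank 2, with invariant factors (1,1).

Reading off H_k = ker ∂_k / im ∂_{k+1}:

  H_0: rank C_0 − rank ∂_1 = 3 − 2 = 1, and the invariant factors of ∂_1 are all 1, so H_0 ≅ Z.
  H_1: rank ker ∂_1 − rank ∂_2 = (3 − 2) − 0 = 1, and there is no ∂_2, so H_1 ≅ Z.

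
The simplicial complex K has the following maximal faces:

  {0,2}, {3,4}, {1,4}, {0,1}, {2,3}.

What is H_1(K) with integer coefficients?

H_1 ≅ Z.

Order the vertices as 0 < 1 < 2 < 3 < 4. Listing each simplex with vertices in this order, K has dimension 1 with simplices:

  0-simplices (5): [0], [1], [2], [3], [4]
  1-simplices (5): [0,1], [0,2], [1,4], [2,3], [3,4]

so the chain groups are C_0 ≅ Z^5, C_1 ≅ Z^5.

Boundary ∂_1: C_1 → C_0 is given by ∂[p,q] = [q] − [p]. For instance
  ∂[3,4] = [4] − [3].
The resulting 5×5 matrix has rank 4, and its Smith normal form has invariant factors (1,1,1,1).

Computing H_k = (kernel of ∂_k) / (image of ∂_{k+1}):

  H_1: rank ker ∂_1 − rank ∂_2 = (5 − 4) − 0 = 1, and there is no ∂_2, so H_1 ≅ Z.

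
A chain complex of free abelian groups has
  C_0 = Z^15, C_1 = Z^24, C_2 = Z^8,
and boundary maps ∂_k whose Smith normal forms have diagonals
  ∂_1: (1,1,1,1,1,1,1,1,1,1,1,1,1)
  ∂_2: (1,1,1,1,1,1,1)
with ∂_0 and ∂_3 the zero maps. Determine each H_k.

H_0: b_0 = 15 − 0 − 13 = 2; torsion from ∂_1 factors > 1: none. So H_0 = Z^2.
H_1: b_1 = 24 − 13 − 7 = 4; torsion from ∂_2 factors > 1: none. So H_1 = Z^4.
H_2: b_2 = 8 − 7 − 0 = 1; torsion from ∂_3 factors > 1: none. So H_2 = Z.

H_0 = Z^2,  H_1 = Z^4,  H_2 = Z.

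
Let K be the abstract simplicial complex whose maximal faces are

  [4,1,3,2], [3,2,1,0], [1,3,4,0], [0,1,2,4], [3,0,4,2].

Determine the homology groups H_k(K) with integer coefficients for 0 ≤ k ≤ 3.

We work with the vertex ordering 0 < 1 < 2 < 3 < 4. The simplices of K, each written with vertices in increasing order, are:

  0-simplices (5): [0], [1], [2], [3], [4]
  1-simplices (10): [0,1], [0,2], [0,3], [0,4], [1,2], [1,3], [1,4], [2,3], [2,4], [3,4]
  2-simplices (10): [0,1,2], [0,1,3], [0,1,4], [0,2,3], [0,2,4], [0,3,4], [1,2,3], [1,2,4], [1,3,4], [2,3,4]
  3-simplices (5): [0,1,2,3], [0,1,2,4], [0,1,3,4], [0,2,3,4], [1,2,3,4]

Hence C_0 ≅ Z^5, C_1 ≅ Z^10, C_2 ≅ Z^10, C_3 ≅ Z^5.

Boundary ∂_1: C_1 → C_0 is given by ∂[p,q] = [q] − [p].
This gives a 5×10 integer matrix of rank 4; reducing to Smith normal form yields diagonal entries (1,1,1,1).

∂_2: C_2 → C_1 acts by ∂[p,q,r] = [q,r] − [p,r] + [p,q]. For instance
  ∂[1,3,4] = [3,4] − [1,4] + [1,3],
  ∂[1,2,3] = [2,3] − [1,3] + [1,2].
This gives a 10×10 integer matrix of rank 6; reducing to Smith normal form yields diagonal entries (1,1,1,1,1,1).

The boundary map ∂_3: C_3 → C_2 sends each 3-simplex σ to the alternating sum Σ_i (−1)^i (σ with its i-th vertex removed). For instance
  ∂[0,1,3,4] = [1,3,4] − [0,3,4] + [0,1,4] − [0,1,3],
  ∂[0,2,3,4] = [2,3,4] − [0,3,4] + [0,2,4] − [0,2,3].
The resulting 10×5 matrix has rank 4, and its Smith normal form has invariant factors (1,1,1,1).

Now H_k = ker ∂_k / im ∂_{k+1}, so:

  H_0: rank C_0 − rank ∂_1 = 5 − 4 = 1, and the invariant factors of ∂_1 are all 1, so H_0 = Z.
  H_1: rank ker ∂_1 − rank ∂_2 = (10 − 4) − 6 = 0, and the invariant factors of ∂_2 are all 1, so H_1 = 0.
  H_2: rank ker ∂_2 − rank ∂_3 = (10 − 6) − 4 = 0, and the invariant factors of ∂_3 are all 1, so H_2 = 0.
  H_3: rank ker ∂_3 − rank ∂_4 = (5 − 4) − 0 = 1, and there is no ∂_4, so H_3 = Z.

(K is a triangulation of the 3-sphere S^3.)

H_0 = Z,  H_1 = 0,  H_2 = 0,  H_3 = Z.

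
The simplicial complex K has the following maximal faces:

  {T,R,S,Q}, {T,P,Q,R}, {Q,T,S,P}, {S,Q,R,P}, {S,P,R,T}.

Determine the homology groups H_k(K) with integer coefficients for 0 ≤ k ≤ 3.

H_0 = Z,  H_1 = 0,  H_2 = 0,  H_3 = Z.

We work with the vertex ordering P < Q < R < S < T. The simplices of K, each written with vertices in increasing order, are:

  0-simplices (5): P, Q, R, S, T
  1-simplices (10): PQ, PR, PS, PT, QR, QS, QT, RS, RT, ST
  2-simplices (10): PQR, PQS, PQT, PRS, PRT, PST, QRS, QRT, QST, RST
  3-simplices (5): PQRS, PQRT, PQST, PRST, QRST

so the chain groups are C_0 ≅ Z^5, C_1 ≅ Z^10, C_2 ≅ Z^10, C_3 ≅ Z^5.

∂_1: C_1 → C_0 sends each edge [p,q] (with p < q) to q − p.
The resulting 5×10 matrix has rank 4, and its Smith normal form has invariant factors (1,1,1,1).

The boundary map ∂_2: C_2 → C_1 maps a triangle to the signed sum of its edges. For instance
  ∂QRS = RS − QS + QR,
  ∂PQR = QR − PR + PQ.
As a 10×10 matrix over Z this has rank 6, with invariant factors (1,1,1,1,1,1).

The boundary map ∂_3: C_3 → C_2 sends each 3-simplex σ to the alternating sum Σ_i (−1)^i (σ with its i-th vertex removed). For instance
  ∂QRST = RST − QST + QRT − QRS,
  ∂PQRT = QRT − PRT + PQT − PQR.
The resulting 10×5 matrix has rank 4, and its Smith normal form has invariant factors (1,1,1,1).

From H_k ≅ ker(∂_k) / im(∂_{k+1}) we obtain:

  H_0: rank C_0 − rank ∂_1 = 5 − 4 = 1, and the invariant factors of ∂_1 are all 1, so H_0 ≅ Z.
  H_1: rank ker ∂_1 − rank ∂_2 = (10 − 4) − 6 = 0, and the invariant factors of ∂_2 are all 1, so H_1 ≅ 0.
  H_2: rank ker ∂_2 − rank ∂_3 = (10 − 6) − 4 = 0, and the invariant factors of ∂_3 are all 1, so H_2 ≅ 0.
  H_3: rank ker ∂_3 − rank ∂_4 = (5 − 4) − 0 = 1, and there is no ∂_4, so H_3 ≅ Z.

(K is a triangulation of the 3-sphere S^3.)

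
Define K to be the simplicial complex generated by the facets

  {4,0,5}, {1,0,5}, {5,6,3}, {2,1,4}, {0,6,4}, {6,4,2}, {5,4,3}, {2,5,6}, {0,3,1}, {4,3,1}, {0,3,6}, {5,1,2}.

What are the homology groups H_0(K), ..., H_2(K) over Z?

H_0 ≅ Z,  H_1 ≅ Z/2,  H_2 = 0.

Take the total order 0 < 1 < 2 < 3 < 4 < 5 < 6 on the vertex set. Then K (dimension 2) consists of the simplices:

  0-simplices (7): [0], [1], [2], [3], [4], [5], [6]
  1-simplices (18): [0,1], [0,3], [0,4], [0,5], [0,6], [1,2], [1,3], [1,4], [1,5], [2,4], [2,5], [2,6], [3,4], [3,5], [3,6], [4,5], [4,6], [5,6]
  2-simplices (12): [0,1,3], [0,1,5], [0,3,6], [0,4,5], [0,4,6], [1,2,4], [1,2,5], [1,3,4], [2,4,6], [2,5,6], [3,4,5], [3,5,6]

so the chain groups are C_0 ≅ Z^7, C_1 ≅ Z^18, C_2 ≅ Z^12.

The boundary map ∂_1: C_1 → C_0 maps an edge to its endpoints' difference, ∂[p,q] = q − p.
As a 7×18 matrix over Z this has rank 6, with invariant factors (1,1,1,1,1,1).

The boundary map ∂_2: C_2 → C_1 sends each 2-simplex [p,q,r] to [q,r] − [p,r] + [p,q]. For instance
  ∂[1,3,4] = [3,4] − [1,4] + [1,3],
  ∂[0,3,6] = [3,6] − [0,6] + [0,3].
The resulting 18×12 matrix has rank 12, and its Smith normal form has invariant factors (1,1,1,1,1,1,1,1,1,1,1,2).

Reading off H_k = ker ∂_k / im ∂_{k+1}:

  H_0: rank C_0 − rank ∂_1 = 7 − 6 = 1, and the invariant factors of ∂_1 are all 1, so H_0 = Z.
  H_1: rank ker ∂_1 − rank ∂_2 = (18 − 6) − 12 = 0, and ∂_2 has invariant factor 2 > 1, so H_1 = Z/2.
  H_2: rank ker ∂_2 − rank ∂_3 = (12 − 12) − 0 = 0, and there is no ∂_3, so H_2 = 0.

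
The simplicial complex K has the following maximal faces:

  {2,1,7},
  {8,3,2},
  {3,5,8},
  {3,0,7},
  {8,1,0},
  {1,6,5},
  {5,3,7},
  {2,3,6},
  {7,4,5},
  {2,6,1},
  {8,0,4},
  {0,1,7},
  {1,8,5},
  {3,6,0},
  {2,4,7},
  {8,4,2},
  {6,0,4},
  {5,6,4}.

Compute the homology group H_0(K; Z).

Fix the vertex order 0 < 1 < 2 < 3 < 4 < 5 < 6 < 7 < 8 and write every simplex with vertices in increasing order. Then dim K = 2 and the simplices of K are:

  0-simplices (9): [0], [1], [2], [3], [4], [5], [6], [7], [8]
  1-simplices (27): (27 of them)
  2-simplices (18): [0,1,7], [0,1,8], [0,3,6], [0,3,7], [0,4,6], [0,4,8], [1,2,6], [1,2,7], [1,5,6], [1,5,8], [2,3,6], [2,3,8], [2,4,7], [2,4,8], [3,5,7], [3,5,8], [4,5,6], [4,5,7]

so the chain groups are C_0 ≅ Z^9, C_1 ≅ Z^27, C_2 ≅ Z^18.

Boundary ∂_1: C_1 → C_0 sends each edge [p,q] (with p < q) to q − p. For instance
  ∂[1,2] = [2] − [1].
The 9×27 boundary matrix has rank 8 and Smith normal form diag(1,1,1,1,1,1,1,1).

∂_2: C_2 → C_1 maps a triangle to the signed sum of its edges. For instance
  ∂[0,4,6] = [4,6] − [0,6] + [0,4],
  ∂[1,2,6] = [2,6] − [1,6] + [1,2].
As a 27×18 matrix over Z this has rank 17, with invariant factors (1,1,1,1,1,1,1,1,1,1,1,1,1,1,1,1,1).

Reading off H_k = ker ∂_k / im ∂_{k+1}:

  H_0: rank C_0 − rank ∂_1 = 9 − 8 = 1, and the invariant factors of ∂_1 are all 1, so H_0 ≅ Z.

H_0 = Z.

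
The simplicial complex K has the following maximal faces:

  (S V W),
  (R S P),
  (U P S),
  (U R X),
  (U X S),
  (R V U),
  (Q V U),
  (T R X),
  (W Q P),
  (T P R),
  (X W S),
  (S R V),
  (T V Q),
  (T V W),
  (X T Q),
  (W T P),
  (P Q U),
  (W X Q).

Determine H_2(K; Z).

H_2 ≅ 0.

We work with the vertex ordering P < Q < R < S < T < U < V < W < X. The simplices of K, each written with vertices in increasing order, are:

  0-simplices (9): P, Q, R, S, T, U, V, W, X
  1-simplices (27): PQ, PR, PS, PT, PU, PW, QT, QU, QV, QW, QX, RS, RT, RU, RV, RX, SU, SV, SW, SX, TV, TW, TX, UV, UX, VW, WX
  2-simplices (18): PQU, PQW, PRS, PRT, PSU, PTW, QTV, QTX, QUV, QWX, RSV, RTX, RUV, RUX, SUX, SVW, SWX, TVW

so the chain groups are C_0 ≅ Z^9, C_1 ≅ Z^27, C_2 ≅ Z^18.

Boundary ∂_1: C_1 → C_0 is given by ∂[p,q] = [q] − [p]. For instance
  ∂PW = W − P.
This gives a 9×27 integer matrix of rank 8; reducing to Smith normal form yields diagonal entries (1,1,1,1,1,1,1,1).

Boundary ∂_2: C_2 → C_1 maps a triangle to the signed sum of its edges. For instance
  ∂SWX = WX − SX + SW,
  ∂SUX = UX − SX + SU.
This gives a 27×18 integer matrix of rank 18; reducing to Smith normal form yields diagonal entries (1,1,1,1,1,1,1,1,1,1,1,1,1,1,1,1,1,2).

Now H_k = ker ∂_k / im ∂_{k+1}, so:

  H_2: rank ker ∂_2 − rank ∂_3 = (18 − 18) − 0 = 0, and there is no ∂_3, so H_2 = 0.

(K is a triangulation of the Klein bottle.)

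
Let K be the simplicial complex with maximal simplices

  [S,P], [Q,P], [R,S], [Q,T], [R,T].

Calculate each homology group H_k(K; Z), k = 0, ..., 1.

Take the total order P < Q < R < S < T on the vertex set. Then K (dimension 1) consists of the simplices:

  0-simplices (5): P, Q, R, S, T
  1-simplices (5): PQ, PS, QT, RS, RT

so the chain groups are C_0 ≅ Z^5, C_1 ≅ Z^5.

∂_1: C_1 → C_0 is given by ∂[p,q] = [q] − [p]. For instance
  ∂PS = S − P.
The resulting 5×5 matrix has rank 4, and its Smith normal form has invariant factors (1,1,1,1).

Now H_k = ker ∂_k / im ∂_{k+1}, so:

  H_0: rank C_0 − rank ∂_1 = 5 − 4 = 1, and the invariant factors of ∂_1 are all 1, so H_0 ≅ Z.
  H_1: rank ker ∂_1 − rank ∂_2 = (5 − 4) − 0 = 1, and there is no ∂_2, so H_1 ≅ Z.

As a check, the Euler characteristic is 5 − 5 = 0, which agrees with 1 − 1 = 0.

H_0 = Z,  H_1 = Z.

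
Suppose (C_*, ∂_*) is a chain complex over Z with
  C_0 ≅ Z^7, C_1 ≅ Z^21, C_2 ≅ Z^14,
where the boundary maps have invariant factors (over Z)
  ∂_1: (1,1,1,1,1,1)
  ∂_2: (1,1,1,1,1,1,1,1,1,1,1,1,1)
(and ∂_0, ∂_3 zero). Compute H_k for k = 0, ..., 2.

H_0: b_0 = 7 − 0 − 6 = 1; torsion from ∂_1 factors > 1: none. So H_0 ≅ Z.
H_1: b_1 = 21 − 6 − 13 = 2; torsion from ∂_2 factors > 1: none. So H_1 ≅ Z^2.
H_2: b_2 = 14 − 13 − 0 = 1; torsion from ∂_3 factors > 1: none. So H_2 ≅ Z.

H_0 ≅ Z,  H_1 ≅ Z^2,  H_2 ≅ Z.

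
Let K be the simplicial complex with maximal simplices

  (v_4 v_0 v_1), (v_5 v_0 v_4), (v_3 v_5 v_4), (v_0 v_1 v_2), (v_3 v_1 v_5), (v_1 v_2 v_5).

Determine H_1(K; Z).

We work with the vertex ordering v_0 < v_1 < v_2 < v_3 < v_4 < v_5. The simplices of K, each written with vertices in increasing order, are:

  0-simplices (6): [v_0], [v_1], [v_2], [v_3], [v_4], [v_5]
  1-simplices (12): [v_0,v_1], [v_0,v_2], [v_0,v_4], [v_0,v_5], [v_1,v_2], [v_1,v_3], [v_1,v_4], [v_1,v_5], [v_2,v_5], [v_3,v_4], [v_3,v_5], [v_4,v_5]
  2-simplices (6): [v_0,v_1,v_2], [v_0,v_1,v_4], [v_0,v_4,v_5], [v_1,v_2,v_5], [v_1,v_3,v_5], [v_3,v_4,v_5]

Hence C_0 ≅ Z^6, C_1 ≅ Z^12, C_2 ≅ Z^6.

The boundary map ∂_1: C_1 → C_0 is given by ∂[p,q] = [q] − [p]. For instance
  ∂[v_0,v_4] = [v_4] − [v_0].
The resulting 6×12 matrix has rank 5, and its Smith normal form has invariant factors (1,1,1,1,1).

∂_2: C_2 → C_1 acts by ∂[p,q,r] = [q,r] − [p,r] + [p,q]. For instance
  ∂[v_0,v_4,v_5] = [v_4,v_5] − [v_0,v_5] + [v_0,v_4],
  ∂[v_1,v_3,v_5] = [v_3,v_5] − [v_1,v_5] + [v_1,v_3].
As a 12×6 matrix over Z this has rank 6, with invariant factors (1,1,1,1,1,1).

Reading off H_k = ker ∂_k / im ∂_{k+1}:

  H_1: rank ker ∂_1 − rank ∂_2 = (12 − 5) − 6 = 1, and the invariant factors of ∂_2 are all 1, so H_1 ≅ Z.

H_1 ≅ Z.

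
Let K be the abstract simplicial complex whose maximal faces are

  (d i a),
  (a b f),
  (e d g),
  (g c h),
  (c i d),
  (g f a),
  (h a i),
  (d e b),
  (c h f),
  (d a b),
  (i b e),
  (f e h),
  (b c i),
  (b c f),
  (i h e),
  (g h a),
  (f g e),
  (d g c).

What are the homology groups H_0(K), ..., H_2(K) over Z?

H_0 = Z,  H_1 = Z ⊕ Z/2Z,  H_2 = 0.

Order the vertices as a < b < c < d < e < f < g < h < i. Listing each simplex with vertices in this order, K has dimension 2 with simplices:

  0-simplices (9): a, b, c, d, e, f, g, h, i
  1-simplices (27): ab, ad, af, ag, ah, ai, bc, bd, be, bf, bi, cd, cf, cg, ch, ci, de, dg, di, ef, eg, eh, ei, fg, fh, gh, hi
  2-simplices (18): abd, abf, adi, afg, agh, ahi, bcf, bci, bde, bei, cdg, cdi, cfh, cgh, deg, efg, efh, ehi

giving chain groups C_0 ≅ Z^9, C_1 ≅ Z^27, C_2 ≅ Z^18.

The boundary map ∂_1: C_1 → C_0 is given by ∂[p,q] = [q] − [p].
This gives a 9×27 integer matrix of rank 8; reducing to Smith normal form yields diagonal entries (1,1,1,1,1,1,1,1).

∂_2: C_2 → C_1 maps a triangle to the signed sum of its edges. For instance
  ∂afg = fg − ag + af,
  ∂bci = ci − bi + bc.
This gives a 27×18 integer matrix of rank 18; reducing to Smith normal form yields diagonal entries (1,1,1,1,1,1,1,1,1,1,1,1,1,1,1,1,1,2).

Computing H_k = (kernel of ∂_k) / (image of ∂_{k+1}):

  H_0: rank C_0 − rank ∂_1 = 9 − 8 = 1, and the invariant factors of ∂_1 are all 1, so H_0 ≅ Z.
  H_1: rank ker ∂_1 − rank ∂_2 = (27 − 8) − 18 = 1, and ∂_2 has invariant factor 2 > 1, so H_1 ≅ Z ⊕ Z/2Z.
  H_2: rank ker ∂_2 − rank ∂_3 = (18 − 18) − 0 = 0, and there is no ∂_3, so H_2 ≅ 0.

As a check, the Euler characteristic is 9 − 27 + 18 = 0, which agrees with 1 − 1 + 0 = 0.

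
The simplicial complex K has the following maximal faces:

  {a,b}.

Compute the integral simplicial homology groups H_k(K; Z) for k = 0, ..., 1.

Order the vertices as a < b. Listing each simplex with vertices in this order, K has dimension 1 with simplices:

  0-simplices (2): a, b
  1-simplices (1): ab

Hence C_0 ≅ Z^2, C_1 ≅ Z^1.

Boundary ∂_1: C_1 → C_0 maps an edge to its endpoints' difference, ∂[p,q] = q − p. For instance
  ∂ab = b − a.
The resulting 2×1 matrix has rank 1, and its Smith normal form has invariant factors (1).

Computing H_k = (kernel of ∂_k) / (image of ∂_{k+1}):

  H_0: rank C_0 − rank ∂_1 = 2 − 1 = 1, and the invariant factors of ∂_1 are all 1, so H_0 = Z.
  H_1: rank ker ∂_1 − rank ∂_2 = (1 − 1) − 0 = 0, and there is no ∂_2, so H_1 = 0.

H_0 ≅ Z,  H_1 = 0.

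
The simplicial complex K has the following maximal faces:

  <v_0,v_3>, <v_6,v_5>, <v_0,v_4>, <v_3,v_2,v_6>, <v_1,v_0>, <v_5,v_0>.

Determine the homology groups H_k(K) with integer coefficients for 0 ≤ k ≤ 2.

H_0 ≅ Z,  H_1 ≅ Z,  H_2 = 0.

Fix the vertex order v_0 < v_1 < v_2 < v_3 < v_4 < v_5 < v_6 and write every simplex with vertices in increasing order. Then dim K = 2 and the simplices of K are:

  0-simplices (7): [v_0], [v_1], [v_2], [v_3], [v_4], [v_5], [v_6]
  1-simplices (8): [v_0,v_1], [v_0,v_3], [v_0,v_4], [v_0,v_5], [v_2,v_3], [v_2,v_6], [v_3,v_6], [v_5,v_6]
  2-simplices (1): [v_2,v_3,v_6]

giving chain groups C_0 ≅ Z^7, C_1 ≅ Z^8, C_2 ≅ Z^1.

The boundary map ∂_1: C_1 → C_0 maps an edge to its endpoints' difference, ∂[p,q] = q − p.
This gives a 7×8 integer matrix of rank 6; reducing to Smith normal form yields diagonal entries (1,1,1,1,1,1).

The boundary map ∂_2: C_2 → C_1 maps a triangle to the signed sum of its edges. For instance
  ∂[v_2,v_3,v_6] = [v_3,v_6] − [v_2,v_6] + [v_2,v_3].
This gives a 8×1 integer matrix of rank 1; reducing to Smith normal form yields diagonal entries (1).

Computing H_k = (kernel of ∂_k) / (image of ∂_{k+1}):

  H_0: rank C_0 − rank ∂_1 = 7 − 6 = 1, and the invariant factors of ∂_1 are all 1, so H_0 = Z.
  H_1: rank ker ∂_1 − rank ∂_2 = (8 − 6) − 1 = 1, and the invariant factors of ∂_2 are all 1, so H_1 = Z.
  H_2: rank ker ∂_2 − rank ∂_3 = (1 − 1) − 0 = 0, and there is no ∂_3, so H_2 = 0.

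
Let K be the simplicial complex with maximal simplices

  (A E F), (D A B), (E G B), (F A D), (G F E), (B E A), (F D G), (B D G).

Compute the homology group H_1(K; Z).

H_1 = 0.

Order the vertices as A < B < D < E < F < G. Listing each simplex with vertices in this order, K has dimension 2 with simplices:

  0-simplices (6): A, B, D, E, F, G
  1-simplices (12): AB, AD, AE, AF, BD, BE, BG, DF, DG, EF, EG, FG
  2-simplices (8): ABD, ABE, ADF, AEF, BDG, BEG, DFG, EFG

so the chain groups are C_0 ≅ Z^6, C_1 ≅ Z^12, C_2 ≅ Z^8.

∂_1: C_1 → C_0 is given by ∂[p,q] = [q] − [p].
The 6×12 boundary matrix has rank 5 and Smith normal form diag(1,1,1,1,1).

∂_2: C_2 → C_1 maps a triangle to the signed sum of its edges. For instance
  ∂DFG = FG − DG + DF,
  ∂ADF = DF − AF + AD.
As a 12×8 matrix over Z this has rank 7, with invariant factors (1,1,1,1,1,1,1).

From H_k ≅ ker(∂_k) / im(∂_{k+1}) we obtain:

  H_1: rank ker ∂_1 − rank ∂_2 = (12 − 5) − 7 = 0, and the invariant factors of ∂_2 are all 1, so H_1 = 0.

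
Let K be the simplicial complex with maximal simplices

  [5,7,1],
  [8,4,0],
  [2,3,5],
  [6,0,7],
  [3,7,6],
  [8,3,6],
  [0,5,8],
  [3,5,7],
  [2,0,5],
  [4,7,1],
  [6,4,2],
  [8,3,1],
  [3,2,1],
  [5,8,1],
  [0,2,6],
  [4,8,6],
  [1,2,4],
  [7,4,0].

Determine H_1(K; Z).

We work with the vertex ordering 0 < 1 < 2 < 3 < 4 < 5 < 6 < 7 < 8. The simplices of K, each written with vertices in increasing order, are:

  0-simplices (9): [0], [1], [2], [3], [4], [5], [6], [7], [8]
  1-simplices (27): (27 of them)
  2-simplices (18): [0,2,5], [0,2,6], [0,4,7], [0,4,8], [0,5,8], [0,6,7], [1,2,3], [1,2,4], [1,3,8], [1,4,7], [1,5,7], [1,5,8], [2,3,5], [2,4,6], [3,5,7], [3,6,7], [3,6,8], [4,6,8]

Hence C_0 ≅ Z^9, C_1 ≅ Z^27, C_2 ≅ Z^18.

∂_1: C_1 → C_0 is given by ∂[p,q] = [q] − [p].
The resulting 9×27 matrix has rank 8, and its Smith normal form has invariant factors (1,1,1,1,1,1,1,1).

∂_2: C_2 → C_1 acts by ∂[p,q,r] = [q,r] − [p,r] + [p,q]. For instance
  ∂[0,4,8] = [4,8] − [0,8] + [0,4],
  ∂[2,3,5] = [3,5] − [2,5] + [2,3].
The 27×18 boundary matrix has rank 18 and Smith normal form diag(1,1,1,1,1,1,1,1,1,1,1,1,1,1,1,1,1,2).

Reading off H_k = ker ∂_k / im ∂_{k+1}:

  H_1: rank ker ∂_1 − rank ∂_2 = (27 − 8) − 18 = 1, and ∂_2 has invariant factor 2 > 1, so H_1 = Z ⊕ Z/2Z.

(K is a triangulation of the Klein bottle.)

H_1 ≅ Z ⊕ Z/2Z.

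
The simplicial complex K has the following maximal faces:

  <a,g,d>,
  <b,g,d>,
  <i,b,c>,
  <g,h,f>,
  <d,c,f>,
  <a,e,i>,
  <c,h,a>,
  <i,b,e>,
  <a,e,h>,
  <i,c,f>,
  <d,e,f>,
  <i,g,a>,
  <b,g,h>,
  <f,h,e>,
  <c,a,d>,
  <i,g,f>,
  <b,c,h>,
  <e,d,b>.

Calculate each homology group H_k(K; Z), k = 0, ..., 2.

We work with the vertex ordering a < b < c < d < e < f < g < h < i. The simplices of K, each written with vertices in increasing order, are:

  0-simplices (9): a, b, c, d, e, f, g, h, i
  1-simplices (27): ac, ad, ae, ag, ah, ai, bc, bd, be, bg, bh, bi, cd, cf, ch, ci, de, df, dg, ef, eh, ei, fg, fh, fi, gh, gi
  2-simplices (18): acd, ach, adg, aeh, aei, agi, bch, bci, bde, bdg, bei, bgh, cdf, cfi, def, efh, fgh, fgi

Hence C_0 ≅ Z^9, C_1 ≅ Z^27, C_2 ≅ Z^18.

Boundary ∂_1: C_1 → C_0 maps an edge to its endpoints' difference, ∂[p,q] = q − p. For instance
  ∂ci = i − c.
The resulting 9×27 matrix has rank 8, and its Smith normal form has invariant factors (1,1,1,1,1,1,1,1).

∂_2: C_2 → C_1 maps a triangle to the signed sum of its edges. For instance
  ∂efh = fh − eh + ef,
  ∂adg = dg − ag + ad.
As a 27×18 matrix over Z this has rank 17, with invariant factors (1,1,1,1,1,1,1,1,1,1,1,1,1,1,1,1,1).

Reading off H_k = ker ∂_k / im ∂_{k+1}:

  H_0: rank C_0 − rank ∂_1 = 9 − 8 = 1, and the invariant factors of ∂_1 are all 1, so H_0 = Z.
  H_1: rank ker ∂_1 − rank ∂_2 = (27 − 8) − 17 = 2, and the invariant factors of ∂_2 are all 1, so H_1 = Z^2.
  H_2: rank ker ∂_2 − rank ∂_3 = (18 − 17) − 0 = 1, and there is no ∂_3, so H_2 = Z.

As a check, the Euler characteristic is 9 − 27 + 18 = 0, which agrees with 1 − 2 + 1 = 0.
(K is a triangulation of the torus T^2.)

H_0 = Z,  H_1 = Z^2,  H_2 = Z.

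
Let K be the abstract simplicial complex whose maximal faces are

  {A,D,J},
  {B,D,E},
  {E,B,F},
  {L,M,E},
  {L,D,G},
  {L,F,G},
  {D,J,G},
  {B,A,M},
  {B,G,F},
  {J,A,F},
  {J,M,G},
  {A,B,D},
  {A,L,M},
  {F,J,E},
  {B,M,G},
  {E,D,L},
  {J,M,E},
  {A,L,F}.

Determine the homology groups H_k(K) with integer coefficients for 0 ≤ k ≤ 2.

H_0 = Z,  H_1 = Z^2,  H_2 = Z.

Fix the vertex order A < B < D < E < F < G < J < L < M and write every simplex with vertices in increasing order. Then dim K = 2 and the simplices of K are:

  0-simplices (9): A, B, D, E, F, G, J, L, M
  1-simplices (27): AB, AD, AF, AJ, AL, AM, BD, BE, BF, BG, BM, DE, DG, DJ, DL, EF, EJ, EL, EM, FG, FJ, FL, GJ, GL, GM, JM, LM
  2-simplices (18): ABD, ABM, ADJ, AFJ, AFL, ALM, BDE, BEF, BFG, BGM, DEL, DGJ, DGL, EFJ, EJM, ELM, FGL, GJM

Hence C_0 ≅ Z^9, C_1 ≅ Z^27, C_2 ≅ Z^18.

The boundary map ∂_1: C_1 → C_0 is given by ∂[p,q] = [q] − [p].
As a 9×27 matrix over Z this has rank 8, with invariant factors (1,1,1,1,1,1,1,1).

Boundary ∂_2: C_2 → C_1 maps a triangle to the signed sum of its edges. For instance
  ∂BGM = GM − BM + BG,
  ∂BDE = DE − BE + BD.
This gives a 27×18 integer matrix of rank 17; reducing to Smith normal form yields diagonal entries (1,1,1,1,1,1,1,1,1,1,1,1,1,1,1,1,1).

Computing H_k = (kernel of ∂_k) / (image of ∂_{k+1}):

  H_0: rank C_0 − rank ∂_1 = 9 − 8 = 1, and the invariant factors of ∂_1 are all 1, so H_0 ≅ Z.
  H_1: rank ker ∂_1 − rank ∂_2 = (27 − 8) − 17 = 2, and the invariant factors of ∂_2 are all 1, so H_1 ≅ Z^2.
  H_2: rank ker ∂_2 − rank ∂_3 = (18 − 17) − 0 = 1, and there is no ∂_3, so H_2 ≅ Z.

(K is a triangulation of the torus T^2.)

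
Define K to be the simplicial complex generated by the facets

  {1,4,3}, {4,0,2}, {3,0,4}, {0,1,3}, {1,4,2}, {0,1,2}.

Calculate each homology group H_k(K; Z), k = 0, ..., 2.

H_0 = Z,  H_1 = 0,  H_2 = Z.

Order the vertices as 0 < 1 < 2 < 3 < 4. Listing each simplex with vertices in this order, K has dimension 2 with simplices:

  0-simplices (5): [0], [1], [2], [3], [4]
  1-simplices (9): [0,1], [0,2], [0,3], [0,4], [1,2], [1,3], [1,4], [2,4], [3,4]
  2-simplices (6): [0,1,2], [0,1,3], [0,2,4], [0,3,4], [1,2,4], [1,3,4]

giving chain groups C_0 ≅ Z^5, C_1 ≅ Z^9, C_2 ≅ Z^6.

Boundary ∂_1: C_1 → C_0 sends each edge [p,q] (with p < q) to q − p.
The 5×9 boundary matrix has rank 4 and Smith normal form diag(1,1,1,1).

Boundary ∂_2: C_2 → C_1 sends each 2-simplex [p,q,r] to [q,r] − [p,r] + [p,q]. For instance
  ∂[1,2,4] = [2,4] − [1,4] + [1,2],
  ∂[0,2,4] = [2,4] − [0,4] + [0,2].
The 9×6 boundary matrix has rank 5 and Smith normal form diag(1,1,1,1,1).

Computing H_k = (kernel of ∂_k) / (image of ∂_{k+1}):

  H_0: rank C_0 − rank ∂_1 = 5 − 4 = 1, and the invariant factors of ∂_1 are all 1, so H_0 ≅ Z.
  H_1: rank ker ∂_1 − rank ∂_2 = (9 − 4) − 5 = 0, and the invariant factors of ∂_2 are all 1, so H_1 ≅ 0.
  H_2: rank ker ∂_2 − rank ∂_3 = (6 − 5) − 0 = 1, and there is no ∂_3, so H_2 ≅ Z.

As a check, the Euler characteristic is 5 − 9 + 6 = 2, which agrees with 1 − 0 + 1 = 2.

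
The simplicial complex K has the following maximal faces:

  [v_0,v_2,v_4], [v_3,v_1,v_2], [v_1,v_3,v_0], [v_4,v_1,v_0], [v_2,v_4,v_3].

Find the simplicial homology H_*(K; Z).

H_0 ≅ Z,  H_1 ≅ Z,  H_2 = 0.

We work with the vertex ordering v_0 < v_1 < v_2 < v_3 < v_4. The simplices of K, each written with vertices in increasing order, are:

  0-simplices (5): [v_0], [v_1], [v_2], [v_3], [v_4]
  1-simplices (10): [v_0,v_1], [v_0,v_2], [v_0,v_3], [v_0,v_4], [v_1,v_2], [v_1,v_3], [v_1,v_4], [v_2,v_3], [v_2,v_4], [v_3,v_4]
  2-simplices (5): [v_0,v_1,v_3], [v_0,v_1,v_4], [v_0,v_2,v_4], [v_1,v_2,v_3], [v_2,v_3,v_4]

Hence C_0 ≅ Z^5, C_1 ≅ Z^10, C_2 ≅ Z^5.

The boundary map ∂_1: C_1 → C_0 maps an edge to its endpoints' difference, ∂[p,q] = q − p.
As a 5×10 matrix over Z this has rank 4, with invariant factors (1,1,1,1).

The boundary map ∂_2: C_2 → C_1 acts by ∂[p,q,r] = [q,r] − [p,r] + [p,q]. For instance
  ∂[v_1,v_2,v_3] = [v_2,v_3] − [v_1,v_3] + [v_1,v_2],
  ∂[v_0,v_1,v_3] = [v_1,v_3] − [v_0,v_3] + [v_0,v_1].
This gives a 10×5 integer matrix of rank 5; reducing to Smith normal form yields diagonal entries (1,1,1,1,1).

Now H_k = ker ∂_k / im ∂_{k+1}, so:

  H_0: rank C_0 − rank ∂_1 = 5 − 4 = 1, and the invariant factors of ∂_1 are all 1, so H_0 = Z.
  H_1: rank ker ∂_1 − rank ∂_2 = (10 − 4) − 5 = 1, and the invariant factors of ∂_2 are all 1, so H_1 = Z.
  H_2: rank ker ∂_2 − rank ∂_3 = (5 − 5) − 0 = 0, and there is no ∂_3, so H_2 = 0.

(K is a triangulation of the Möbius band.)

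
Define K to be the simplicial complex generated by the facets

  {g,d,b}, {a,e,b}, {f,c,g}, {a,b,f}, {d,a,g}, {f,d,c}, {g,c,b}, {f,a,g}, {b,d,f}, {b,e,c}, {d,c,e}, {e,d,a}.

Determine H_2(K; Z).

Order the vertices as a < b < c < d < e < f < g. Listing each simplex with vertices in this order, K has dimension 2 with simplices:

  0-simplices (7): a, b, c, d, e, f, g
  1-simplices (18): ab, ad, ae, af, ag, bc, bd, be, bf, bg, cd, ce, cf, cg, de, df, dg, fg
  2-simplices (12): abe, abf, ade, adg, afg, bce, bcg, bdf, bdg, cde, cdf, cfg

Hence C_0 ≅ Z^7, C_1 ≅ Z^18, C_2 ≅ Z^12.

∂_1: C_1 → C_0 sends each edge [p,q] (with p < q) to q − p. For instance
  ∂de = e − d.
As a 7×18 matrix over Z this has rank 6, with invariant factors (1,1,1,1,1,1).

Boundary ∂_2: C_2 → C_1 acts by ∂[p,q,r] = [q,r] − [p,r] + [p,q]. For instance
  ∂abe = be − ae + ab,
  ∂cde = de − ce + cd.
The resulting 18×12 matrix has rank 12, and its Smith normal form has invariant factors (1,1,1,1,1,1,1,1,1,1,1,2).

Now H_k = ker ∂_k / im ∂_{k+1}, so:

  H_2: rank ker ∂_2 − rank ∂_3 = (12 − 12) − 0 = 0, and there is no ∂_3, so H_2 ≅ 0.

H_2 = 0.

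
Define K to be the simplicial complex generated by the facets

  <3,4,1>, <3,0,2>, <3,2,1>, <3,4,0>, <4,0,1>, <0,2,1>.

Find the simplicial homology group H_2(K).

H_2 ≅ Z.

Take the total order 0 < 1 < 2 < 3 < 4 on the vertex set. Then K (dimension 2) consists of the simplices:

  0-simplices (5): [0], [1], [2], [3], [4]
  1-simplices (9): [0,1], [0,2], [0,3], [0,4], [1,2], [1,3], [1,4], [2,3], [3,4]
  2-simplices (6): [0,1,2], [0,1,4], [0,2,3], [0,3,4], [1,2,3], [1,3,4]

Hence C_0 ≅ Z^5, C_1 ≅ Z^9, C_2 ≅ Z^6.

Boundary ∂_1: C_1 → C_0 sends each edge [p,q] (with p < q) to q − p.
The 5×9 boundary matrix has rank 4 and Smith normal form diag(1,1,1,1).

Boundary ∂_2: C_2 → C_1 acts by ∂[p,q,r] = [q,r] − [p,r] + [p,q]. For instance
  ∂[0,1,4] = [1,4] − [0,4] + [0,1],
  ∂[0,1,2] = [1,2] − [0,2] + [0,1].
The resulting 9×6 matrix has rank 5, and its Smith normal form has invariant factors (1,1,1,1,1).

Computing H_k = (kernel of ∂_k) / (image of ∂_{k+1}):

  H_2: rank ker ∂_2 − rank ∂_3 = (6 − 5) − 0 = 1, and there is no ∂_3, so H_2 ≅ Z.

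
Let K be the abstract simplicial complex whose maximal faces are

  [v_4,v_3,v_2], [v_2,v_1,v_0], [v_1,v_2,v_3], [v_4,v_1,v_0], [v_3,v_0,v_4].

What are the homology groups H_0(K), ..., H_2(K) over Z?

H_0 = Z,  H_1 = Z,  H_2 = 0.

K has 5 vertices, 10 edges, 5 triangles.
rank ∂_0 = 0, rank ∂_1 = 4 ⇒ b_0 = 5 − 0 − 4 = 1; all invariant factors of ∂_1 are 1 so no torsion. So H_0 = Z.
rank ∂_1 = 4, rank ∂_2 = 5 ⇒ b_1 = 10 − 4 − 5 = 1; all invariant factors of ∂_2 are 1 so no torsion. So H_1 = Z.
rank ∂_2 = 5, rank ∂_3 = 0 ⇒ b_2 = 5 − 5 − 0 = 0. So H_2 = 0.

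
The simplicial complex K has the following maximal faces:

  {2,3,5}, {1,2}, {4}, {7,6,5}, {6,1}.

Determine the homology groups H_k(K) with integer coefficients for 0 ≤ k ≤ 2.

H_0 = Z^2,  H_1 = Z,  H_2 = 0.

K has 7 vertices, 8 edges, 2 triangles.
rank ∂_0 = 0, rank ∂_1 = 5 ⇒ b_0 = 7 − 0 − 5 = 2; all invariant factors of ∂_1 are 1 so no torsion. So H_0 = Z^2.
rank ∂_1 = 5, rank ∂_2 = 2 ⇒ b_1 = 8 − 5 − 2 = 1; all invariant factors of ∂_2 are 1 so no torsion. So H_1 = Z.
rank ∂_2 = 2, rank ∂_3 = 0 ⇒ b_2 = 2 − 2 − 0 = 0. So H_2 = 0.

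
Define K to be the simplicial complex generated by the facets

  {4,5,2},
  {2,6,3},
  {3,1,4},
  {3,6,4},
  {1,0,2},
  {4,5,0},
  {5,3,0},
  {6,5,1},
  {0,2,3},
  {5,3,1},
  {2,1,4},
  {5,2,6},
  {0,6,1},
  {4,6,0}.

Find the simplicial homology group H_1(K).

Fix the vertex order 0 < 1 < 2 < 3 < 4 < 5 < 6 and write every simplex with vertices in increasing order. Then dim K = 2 and the simplices of K are:

  0-simplices (7): [0], [1], [2], [3], [4], [5], [6]
  1-simplices (21): [0,1], [0,2], [0,3], [0,4], [0,5], [0,6], [1,2], [1,3], [1,4], [1,5], [1,6], [2,3], [2,4], [2,5], [2,6], [3,4], [3,5], [3,6], [4,5], [4,6], [5,6]
  2-simplices (14): [0,1,2], [0,1,6], [0,2,3], [0,3,5], [0,4,5], [0,4,6], [1,2,4], [1,3,4], [1,3,5], [1,5,6], [2,3,6], [2,4,5], [2,5,6], [3,4,6]

giving chain groups C_0 ≅ Z^7, C_1 ≅ Z^21, C_2 ≅ Z^14.

The boundary map ∂_1: C_1 → C_0 maps an edge to its endpoints' difference, ∂[p,q] = q − p.
This gives a 7×21 integer matrix of rank 6; reducing to Smith normal form yields diagonal entries (1,1,1,1,1,1).

The boundary map ∂_2: C_2 → C_1 acts by ∂[p,q,r] = [q,r] − [p,r] + [p,q]. For instance
  ∂[1,5,6] = [5,6] − [1,6] + [1,5],
  ∂[2,5,6] = [5,6] − [2,6] + [2,5].
The resulting 21×14 matrix has rank 13, and its Smith normal form has invariant factors (1,1,1,1,1,1,1,1,1,1,1,1,1).

Reading off H_k = ker ∂_k / im ∂_{k+1}:

  H_1: rank ker ∂_1 − rank ∂_2 = (21 − 6) − 13 = 2, and the invariant factors of ∂_2 are all 1, so H_1 ≅ Z^2.

(K is a triangulation of the torus T^2.)

H_1 = Z^2.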